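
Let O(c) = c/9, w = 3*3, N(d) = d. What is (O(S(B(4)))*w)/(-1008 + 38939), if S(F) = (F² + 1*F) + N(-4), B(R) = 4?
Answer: 16/37931 ≈ 0.00042182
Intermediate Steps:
S(F) = -4 + F + F² (S(F) = (F² + 1*F) - 4 = (F² + F) - 4 = (F + F²) - 4 = -4 + F + F²)
w = 9
O(c) = c/9 (O(c) = c*(⅑) = c/9)
(O(S(B(4)))*w)/(-1008 + 38939) = (((-4 + 4 + 4²)/9)*9)/(-1008 + 38939) = (((-4 + 4 + 16)/9)*9)/37931 = (((⅑)*16)*9)*(1/37931) = ((16/9)*9)*(1/37931) = 16*(1/37931) = 16/37931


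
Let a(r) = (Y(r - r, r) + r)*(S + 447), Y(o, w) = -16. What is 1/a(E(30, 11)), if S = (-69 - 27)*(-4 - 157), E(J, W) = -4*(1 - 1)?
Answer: -1/254448 ≈ -3.9301e-6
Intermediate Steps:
E(J, W) = 0 (E(J, W) = -4*0 = 0)
S = 15456 (S = -96*(-161) = 15456)
a(r) = -254448 + 15903*r (a(r) = (-16 + r)*(15456 + 447) = (-16 + r)*15903 = -254448 + 15903*r)
1/a(E(30, 11)) = 1/(-254448 + 15903*0) = 1/(-254448 + 0) = 1/(-254448) = -1/254448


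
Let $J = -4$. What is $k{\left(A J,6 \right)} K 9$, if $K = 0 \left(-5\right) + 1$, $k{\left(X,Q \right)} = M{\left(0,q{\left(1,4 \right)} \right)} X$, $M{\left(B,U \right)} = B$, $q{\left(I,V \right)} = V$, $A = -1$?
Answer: $0$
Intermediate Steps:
$k{\left(X,Q \right)} = 0$ ($k{\left(X,Q \right)} = 0 X = 0$)
$K = 1$ ($K = 0 + 1 = 1$)
$k{\left(A J,6 \right)} K 9 = 0 \cdot 1 \cdot 9 = 0 \cdot 9 = 0$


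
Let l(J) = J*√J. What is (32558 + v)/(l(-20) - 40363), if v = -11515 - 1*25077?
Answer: 162824342/1629179769 - 161360*I*√5/1629179769 ≈ 0.099943 - 0.00022147*I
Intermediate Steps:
l(J) = J^(3/2)
v = -36592 (v = -11515 - 25077 = -36592)
(32558 + v)/(l(-20) - 40363) = (32558 - 36592)/((-20)^(3/2) - 40363) = -4034/(-40*I*√5 - 40363) = -4034/(-40363 - 40*I*√5)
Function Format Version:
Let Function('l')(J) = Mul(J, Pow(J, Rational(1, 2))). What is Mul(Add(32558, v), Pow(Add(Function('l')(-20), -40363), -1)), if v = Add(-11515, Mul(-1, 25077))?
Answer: Add(Rational(162824342, 1629179769), Mul(Rational(-161360, 1629179769), I, Pow(5, Rational(1, 2)))) ≈ Add(0.099943, Mul(-0.00022147, I))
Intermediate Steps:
Function('l')(J) = Pow(J, Rational(3, 2))
v = -36592 (v = Add(-11515, -25077) = -36592)
Mul(Add(32558, v), Pow(Add(Function('l')(-20), -40363), -1)) = Mul(Add(32558, -36592), Pow(Add(Pow(-20, Rational(3, 2)), -40363), -1)) = Mul(-4034, Pow(Add(Mul(-40, I, Pow(5, Rational(1, 2))), -40363), -1)) = Mul(-4034, Pow(Add(-40363, Mul(-40, I, Pow(5, Rational(1, 2)))), -1))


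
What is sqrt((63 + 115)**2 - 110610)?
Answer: I*sqrt(78926) ≈ 280.94*I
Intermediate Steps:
sqrt((63 + 115)**2 - 110610) = sqrt(178**2 - 110610) = sqrt(31684 - 110610) = sqrt(-78926) = I*sqrt(78926)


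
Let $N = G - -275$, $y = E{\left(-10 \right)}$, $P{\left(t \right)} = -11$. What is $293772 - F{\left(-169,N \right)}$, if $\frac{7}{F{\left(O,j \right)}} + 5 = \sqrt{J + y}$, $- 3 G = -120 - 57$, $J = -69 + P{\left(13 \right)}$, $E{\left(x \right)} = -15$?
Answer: $\frac{7050535}{24} + \frac{7 i \sqrt{95}}{120} \approx 2.9377 \cdot 10^{5} + 0.56856 i$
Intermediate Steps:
$J = -80$ ($J = -69 - 11 = -80$)
$G = 59$ ($G = - \frac{-120 - 57}{3} = \left(- \frac{1}{3}\right) \left(-177\right) = 59$)
$y = -15$
$N = 334$ ($N = 59 - -275 = 59 + 275 = 334$)
$F{\left(O,j \right)} = \frac{7}{-5 + i \sqrt{95}}$ ($F{\left(O,j \right)} = \frac{7}{-5 + \sqrt{-80 - 15}} = \frac{7}{-5 + \sqrt{-95}} = \frac{7}{-5 + i \sqrt{95}}$)
$293772 - F{\left(-169,N \right)} = 293772 - \left(- \frac{7}{24} - \frac{7 i \sqrt{95}}{120}\right) = 293772 + \left(\frac{7}{24} + \frac{7 i \sqrt{95}}{120}\right) = \frac{7050535}{24} + \frac{7 i \sqrt{95}}{120}$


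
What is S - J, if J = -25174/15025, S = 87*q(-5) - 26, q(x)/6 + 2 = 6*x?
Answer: -251343076/15025 ≈ -16728.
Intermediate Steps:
q(x) = -12 + 36*x (q(x) = -12 + 6*(6*x) = -12 + 36*x)
S = -16730 (S = 87*(-12 + 36*(-5)) - 26 = 87*(-12 - 180) - 26 = 87*(-192) - 26 = -16704 - 26 = -16730)
J = -25174/15025 (J = -25174*1/15025 = -25174/15025 ≈ -1.6755)
S - J = -16730 - 1*(-25174/15025) = -16730 + 25174/15025 = -251343076/15025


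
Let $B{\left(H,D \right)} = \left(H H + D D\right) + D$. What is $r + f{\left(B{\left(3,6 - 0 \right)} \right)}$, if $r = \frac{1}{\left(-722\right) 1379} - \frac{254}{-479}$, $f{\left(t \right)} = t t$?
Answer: $\frac{1240697367375}{476910602} \approx 2601.5$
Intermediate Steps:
$B{\left(H,D \right)} = D + D^{2} + H^{2}$ ($B{\left(H,D \right)} = \left(H^{2} + D^{2}\right) + D = \left(D^{2} + H^{2}\right) + D = D + D^{2} + H^{2}$)
$f{\left(t \right)} = t^{2}$
$r = \frac{252891573}{476910602}$ ($r = \left(- \frac{1}{722}\right) \frac{1}{1379} - - \frac{254}{479} = - \frac{1}{995638} + \frac{254}{479} = \frac{252891573}{476910602} \approx 0.53027$)
$r + f{\left(B{\left(3,6 - 0 \right)} \right)} = \frac{252891573}{476910602} + \left(\left(6 - 0\right) + \left(6 - 0\right)^{2} + 3^{2}\right)^{2} = \frac{252891573}{476910602} + \left(\left(6 + 0\right) + \left(6 + 0\right)^{2} + 9\right)^{2} = \frac{252891573}{476910602} + \left(6 + 6^{2} + 9\right)^{2} = \frac{252891573}{476910602} + \left(6 + 36 + 9\right)^{2} = \frac{252891573}{476910602} + 51^{2} = \frac{252891573}{476910602} + 2601 = \frac{1240697367375}{476910602}$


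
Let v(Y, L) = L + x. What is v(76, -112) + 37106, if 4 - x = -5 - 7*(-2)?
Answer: 36989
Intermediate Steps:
x = -5 (x = 4 - (-5 - 7*(-2)) = 4 - (-5 + 14) = 4 - 1*9 = 4 - 9 = -5)
v(Y, L) = -5 + L (v(Y, L) = L - 5 = -5 + L)
v(76, -112) + 37106 = (-5 - 112) + 37106 = -117 + 37106 = 36989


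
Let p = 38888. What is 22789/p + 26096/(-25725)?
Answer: -61224889/142913400 ≈ -0.42841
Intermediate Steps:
22789/p + 26096/(-25725) = 22789/38888 + 26096/(-25725) = 22789*(1/38888) + 26096*(-1/25725) = 22789/38888 - 3728/3675 = -61224889/142913400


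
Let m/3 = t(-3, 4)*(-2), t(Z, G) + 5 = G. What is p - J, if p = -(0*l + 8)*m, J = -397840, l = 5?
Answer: 397792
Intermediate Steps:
t(Z, G) = -5 + G
m = 6 (m = 3*((-5 + 4)*(-2)) = 3*(-1*(-2)) = 3*2 = 6)
p = -48 (p = -(0*5 + 8)*6 = -(0 + 8)*6 = -8*6 = -1*48 = -48)
p - J = -48 - 1*(-397840) = -48 + 397840 = 397792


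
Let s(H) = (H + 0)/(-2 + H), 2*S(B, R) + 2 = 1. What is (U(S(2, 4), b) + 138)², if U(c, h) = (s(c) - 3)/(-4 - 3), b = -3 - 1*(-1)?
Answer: 478864/25 ≈ 19155.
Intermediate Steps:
b = -2 (b = -3 + 1 = -2)
S(B, R) = -½ (S(B, R) = -1 + (½)*1 = -1 + ½ = -½)
s(H) = H/(-2 + H)
U(c, h) = 3/7 - c/(7*(-2 + c)) (U(c, h) = (c/(-2 + c) - 3)/(-4 - 3) = (-3 + c/(-2 + c))/(-7) = (-3 + c/(-2 + c))*(-⅐) = 3/7 - c/(7*(-2 + c)))
(U(S(2, 4), b) + 138)² = (2*(-3 - ½)/(7*(-2 - ½)) + 138)² = ((2/7)*(-7/2)/(-5/2) + 138)² = ((2/7)*(-⅖)*(-7/2) + 138)² = (⅖ + 138)² = (692/5)² = 478864/25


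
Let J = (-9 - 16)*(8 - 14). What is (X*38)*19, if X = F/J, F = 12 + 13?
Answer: 361/3 ≈ 120.33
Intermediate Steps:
F = 25
J = 150 (J = -25*(-6) = 150)
X = ⅙ (X = 25/150 = 25*(1/150) = ⅙ ≈ 0.16667)
(X*38)*19 = ((⅙)*38)*19 = (19/3)*19 = 361/3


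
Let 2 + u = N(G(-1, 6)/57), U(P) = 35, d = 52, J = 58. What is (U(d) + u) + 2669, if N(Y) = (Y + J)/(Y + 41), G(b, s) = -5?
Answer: 6304365/2332 ≈ 2703.4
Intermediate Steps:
N(Y) = (58 + Y)/(41 + Y) (N(Y) = (Y + 58)/(Y + 41) = (58 + Y)/(41 + Y))
u = -1363/2332 (u = -2 + (58 - 5/57)/(41 - 5/57) = -2 + (3301/57)/(2332/57) = -2 + (57/2332)*(3301/57) = -2 + 3301/2332 = -1363/2332 ≈ -0.58448)
(U(d) + u) + 2669 = (35 - 1363/2332) + 2669 = 80257/2332 + 2669 = 6304365/2332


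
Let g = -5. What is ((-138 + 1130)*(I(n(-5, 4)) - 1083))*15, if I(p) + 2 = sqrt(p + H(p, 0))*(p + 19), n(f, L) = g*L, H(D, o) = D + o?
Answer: -16144800 - 29760*I*sqrt(10) ≈ -1.6145e+7 - 94109.0*I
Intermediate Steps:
n(f, L) = -5*L
I(p) = -2 + sqrt(2)*sqrt(p)*(19 + p) (I(p) = -2 + sqrt(p + (p + 0))*(p + 19) = -2 + sqrt(p + p)*(19 + p) = -2 + sqrt(2*p)*(19 + p) = -2 + (sqrt(2)*sqrt(p))*(19 + p) = -2 + sqrt(2)*sqrt(p)*(19 + p))
((-138 + 1130)*(I(n(-5, 4)) - 1083))*15 = ((-138 + 1130)*((-2 + sqrt(2)*(-5*4)**(3/2) + 19*sqrt(2)*sqrt(-5*4)) - 1083))*15 = (992*((-2 + sqrt(2)*(-20)**(3/2) + 19*sqrt(2)*sqrt(-20)) - 1083))*15 = (992*((-2 + sqrt(2)*(-40*I*sqrt(5)) + 19*sqrt(2)*(2*I*sqrt(5))) - 1083))*15 = (992*((-2 - 40*I*sqrt(10) + 38*I*sqrt(10)) - 1083))*15 = (992*((-2 - 2*I*sqrt(10)) - 1083))*15 = (992*(-1085 - 2*I*sqrt(10)))*15 = (-1076320 - 1984*I*sqrt(10))*15 = -16144800 - 29760*I*sqrt(10)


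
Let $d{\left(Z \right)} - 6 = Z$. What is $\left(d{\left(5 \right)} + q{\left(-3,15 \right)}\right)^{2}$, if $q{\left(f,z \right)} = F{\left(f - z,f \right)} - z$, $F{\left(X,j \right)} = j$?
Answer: $49$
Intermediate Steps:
$d{\left(Z \right)} = 6 + Z$
$q{\left(f,z \right)} = f - z$
$\left(d{\left(5 \right)} + q{\left(-3,15 \right)}\right)^{2} = \left(\left(6 + 5\right) - 18\right)^{2} = \left(11 - 18\right)^{2} = \left(-7\right)^{2} = 49$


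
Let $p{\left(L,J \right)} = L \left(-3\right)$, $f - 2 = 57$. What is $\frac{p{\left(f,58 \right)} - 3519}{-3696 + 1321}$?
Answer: $\frac{3696}{2375} \approx 1.5562$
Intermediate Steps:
$f = 59$ ($f = 2 + 57 = 59$)
$p{\left(L,J \right)} = - 3 L$
$\frac{p{\left(f,58 \right)} - 3519}{-3696 + 1321} = \frac{\left(-3\right) 59 - 3519}{-3696 + 1321} = \frac{-177 - 3519}{-2375} = \left(-3696\right) \left(- \frac{1}{2375}\right) = \frac{3696}{2375}$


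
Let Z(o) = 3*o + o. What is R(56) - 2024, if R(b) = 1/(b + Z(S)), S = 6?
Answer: -161919/80 ≈ -2024.0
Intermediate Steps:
Z(o) = 4*o
R(b) = 1/(24 + b) (R(b) = 1/(b + 4*6) = 1/(b + 24) = 1/(24 + b))
R(56) - 2024 = 1/(24 + 56) - 2024 = 1/80 - 2024 = -161919/80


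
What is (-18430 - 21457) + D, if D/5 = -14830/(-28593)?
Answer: -1140414841/28593 ≈ -39884.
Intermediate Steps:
D = 74150/28593 (D = 5*(-14830/(-28593)) = 5*(-14830*(-1/28593)) = 5*(14830/28593) = 74150/28593 ≈ 2.5933)
(-18430 - 21457) + D = (-18430 - 21457) + 74150/28593 = -39887 + 74150/28593 = -1140414841/28593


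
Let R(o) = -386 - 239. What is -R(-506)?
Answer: 625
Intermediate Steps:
R(o) = -625
-R(-506) = -1*(-625) = 625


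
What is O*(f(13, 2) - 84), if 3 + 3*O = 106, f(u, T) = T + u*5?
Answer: -1751/3 ≈ -583.67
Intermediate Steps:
f(u, T) = T + 5*u
O = 103/3 (O = -1 + (⅓)*106 = -1 + 106/3 = 103/3 ≈ 34.333)
O*(f(13, 2) - 84) = 103*((2 + 5*13) - 84)/3 = 103*((2 + 65) - 84)/3 = 103*(67 - 84)/3 = (103/3)*(-17) = -1751/3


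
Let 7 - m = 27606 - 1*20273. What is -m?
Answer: 7326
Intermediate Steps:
m = -7326 (m = 7 - (27606 - 1*20273) = 7 - (27606 - 20273) = 7 - 1*7333 = 7 - 7333 = -7326)
-m = -1*(-7326) = 7326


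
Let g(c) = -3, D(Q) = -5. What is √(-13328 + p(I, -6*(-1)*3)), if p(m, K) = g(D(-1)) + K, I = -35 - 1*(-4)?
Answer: I*√13313 ≈ 115.38*I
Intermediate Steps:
I = -31 (I = -35 + 4 = -31)
p(m, K) = -3 + K
√(-13328 + p(I, -6*(-1)*3)) = √(-13328 + (-3 - 6*(-1)*3)) = √(-13328 + (-3 - (-6)*3)) = √(-13328 + (-3 - 1*(-18))) = √(-13328 + (-3 + 18)) = √(-13328 + 15) = √(-13313) = I*√13313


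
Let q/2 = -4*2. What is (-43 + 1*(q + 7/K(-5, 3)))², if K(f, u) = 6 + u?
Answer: 274576/81 ≈ 3389.8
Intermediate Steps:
q = -16 (q = 2*(-4*2) = 2*(-8) = -16)
(-43 + 1*(q + 7/K(-5, 3)))² = (-43 + 1*(-16 + 7/(6 + 3)))² = (-43 + 1*(-16 + 7/9))² = (-43 + 1*(-137/9))² = (-43 - 137/9)² = (-524/9)² = 274576/81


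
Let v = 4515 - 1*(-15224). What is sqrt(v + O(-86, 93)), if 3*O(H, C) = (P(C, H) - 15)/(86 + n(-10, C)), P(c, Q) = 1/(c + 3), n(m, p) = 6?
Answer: sqrt(24058142830)/1104 ≈ 140.50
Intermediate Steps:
v = 19739 (v = 4515 + 15224 = 19739)
P(c, Q) = 1/(3 + c)
O(H, C) = -5/92 + 1/(276*(3 + C)) (O(H, C) = ((1/(3 + C) - 15)/(86 + 6))/3 = ((-15 + 1/(3 + C))/92)/3 = ((-15 + 1/(3 + C))*(1/92))/3 = (-15/92 + 1/(92*(3 + C)))/3 = -5/92 + 1/(276*(3 + C)))
sqrt(v + O(-86, 93)) = sqrt(19739 + (-44 - 15*93)/(276*(3 + 93))) = sqrt(19739 + (1/276)*(-44 - 1395)/96) = sqrt(19739 + (1/276)*(1/96)*(-1439)) = sqrt(19739 - 1439/26496) = sqrt(523003105/26496) = sqrt(24058142830)/1104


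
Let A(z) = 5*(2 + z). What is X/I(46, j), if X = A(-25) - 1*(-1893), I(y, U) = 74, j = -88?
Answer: 889/37 ≈ 24.027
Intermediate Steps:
A(z) = 10 + 5*z
X = 1778 (X = (10 + 5*(-25)) - 1*(-1893) = (10 - 125) + 1893 = -115 + 1893 = 1778)
X/I(46, j) = 1778/74 = 1778*(1/74) = 889/37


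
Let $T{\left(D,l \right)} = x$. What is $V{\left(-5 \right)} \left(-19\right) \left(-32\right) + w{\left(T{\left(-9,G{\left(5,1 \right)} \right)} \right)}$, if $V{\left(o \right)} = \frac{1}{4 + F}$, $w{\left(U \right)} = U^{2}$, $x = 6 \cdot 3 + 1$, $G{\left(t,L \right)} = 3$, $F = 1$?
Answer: $\frac{2413}{5} \approx 482.6$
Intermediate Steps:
$x = 19$ ($x = 18 + 1 = 19$)
$T{\left(D,l \right)} = 19$
$V{\left(o \right)} = \frac{1}{5}$ ($V{\left(o \right)} = \frac{1}{4 + 1} = \frac{1}{5}$)
$V{\left(-5 \right)} \left(-19\right) \left(-32\right) + w{\left(T{\left(-9,G{\left(5,1 \right)} \right)} \right)} = \frac{1}{5} \left(-19\right) \left(-32\right) + 19^{2} = \left(- \frac{19}{5}\right) \left(-32\right) + 361 = \frac{608}{5} + 361 = \frac{2413}{5}$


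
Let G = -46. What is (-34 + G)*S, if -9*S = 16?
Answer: 1280/9 ≈ 142.22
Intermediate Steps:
S = -16/9 (S = -1/9*16 = -16/9 ≈ -1.7778)
(-34 + G)*S = (-34 - 46)*(-16/9) = -80*(-16/9) = 1280/9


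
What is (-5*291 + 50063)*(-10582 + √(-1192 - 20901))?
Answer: -514369856 + 48608*I*√22093 ≈ -5.1437e+8 + 7.225e+6*I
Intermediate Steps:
(-5*291 + 50063)*(-10582 + √(-1192 - 20901)) = (-1455 + 50063)*(-10582 + √(-22093)) = 48608*(-10582 + I*√22093) = -514369856 + 48608*I*√22093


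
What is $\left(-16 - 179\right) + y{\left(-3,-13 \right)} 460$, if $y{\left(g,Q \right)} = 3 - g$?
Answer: $2565$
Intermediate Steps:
$\left(-16 - 179\right) + y{\left(-3,-13 \right)} 460 = \left(-16 - 179\right) + \left(3 - -3\right) 460 = -195 + \left(3 + 3\right) 460 = -195 + 6 \cdot 460 = -195 + 2760 = 2565$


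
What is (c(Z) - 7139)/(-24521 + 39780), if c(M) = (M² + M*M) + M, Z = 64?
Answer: 1117/15259 ≈ 0.073203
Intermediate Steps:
c(M) = M + 2*M² (c(M) = (M² + M²) + M = 2*M² + M = M + 2*M²)
(c(Z) - 7139)/(-24521 + 39780) = (64*(1 + 2*64) - 7139)/(-24521 + 39780) = (64*(1 + 128) - 7139)/15259 = (64*129 - 7139)*(1/15259) = (8256 - 7139)*(1/15259) = 1117*(1/15259) = 1117/15259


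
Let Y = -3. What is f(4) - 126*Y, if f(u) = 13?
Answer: 391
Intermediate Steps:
f(4) - 126*Y = 13 - 126*(-3) = 13 + 378 = 391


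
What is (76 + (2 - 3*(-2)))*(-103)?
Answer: -8652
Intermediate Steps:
(76 + (2 - 3*(-2)))*(-103) = (76 + (2 + 6))*(-103) = (76 + 8)*(-103) = 84*(-103) = -8652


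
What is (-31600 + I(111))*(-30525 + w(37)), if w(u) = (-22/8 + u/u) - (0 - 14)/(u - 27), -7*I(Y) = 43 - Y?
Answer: 33750658481/35 ≈ 9.6430e+8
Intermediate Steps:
I(Y) = -43/7 + Y/7 (I(Y) = -(43 - Y)/7 = -43/7 + Y/7)
w(u) = -7/4 + 14/(-27 + u) (w(u) = (-22*⅛ + 1) - (-14)/(-27 + u) = (-11/4 + 1) + 14/(-27 + u) = -7/4 + 14/(-27 + u))
(-31600 + I(111))*(-30525 + w(37)) = (-31600 + (-43/7 + (⅐)*111))*(-30525 + 7*(35 - 1*37)/(4*(-27 + 37))) = (-31600 + (-43/7 + 111/7))*(-30525 + (7/4)*(35 - 37)/10) = (-31600 + 68/7)*(-30525 + (7/4)*(⅒)*(-2)) = -221132*(-30525 - 7/20)/7 = -221132/7*(-610507/20) = 33750658481/35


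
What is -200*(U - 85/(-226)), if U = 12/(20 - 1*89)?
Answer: -105100/2599 ≈ -40.439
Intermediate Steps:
U = -4/23 (U = 12/(20 - 89) = 12/(-69) = 12*(-1/69) = -4/23 ≈ -0.17391)
-200*(U - 85/(-226)) = -200*(-4/23 - 85/(-226)) = -200*(-4/23 - 85*(-1/226)) = -200*(-4/23 + 85/226) = -200*1051/5198 = -105100/2599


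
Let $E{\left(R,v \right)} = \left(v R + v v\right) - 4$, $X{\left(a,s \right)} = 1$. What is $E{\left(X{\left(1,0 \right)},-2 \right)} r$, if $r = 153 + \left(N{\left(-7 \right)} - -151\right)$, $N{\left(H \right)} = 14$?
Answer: $-636$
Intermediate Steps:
$E{\left(R,v \right)} = -4 + v^{2} + R v$ ($E{\left(R,v \right)} = \left(R v + v^{2}\right) - 4 = \left(v^{2} + R v\right) - 4 = -4 + v^{2} + R v$)
$r = 318$ ($r = 153 + \left(14 - -151\right) = 153 + \left(14 + 151\right) = 153 + 165 = 318$)
$E{\left(X{\left(1,0 \right)},-2 \right)} r = \left(-4 + \left(-2\right)^{2} + 1 \left(-2\right)\right) 318 = \left(-4 + 4 - 2\right) 318 = \left(-2\right) 318 = -636$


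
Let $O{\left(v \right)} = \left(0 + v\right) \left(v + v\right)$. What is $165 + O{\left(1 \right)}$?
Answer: $167$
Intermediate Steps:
$O{\left(v \right)} = 2 v^{2}$ ($O{\left(v \right)} = v 2 v = 2 v^{2}$)
$165 + O{\left(1 \right)} = 165 + 2 \cdot 1^{2} = 165 + 2 \cdot 1 = 165 + 2 = 167$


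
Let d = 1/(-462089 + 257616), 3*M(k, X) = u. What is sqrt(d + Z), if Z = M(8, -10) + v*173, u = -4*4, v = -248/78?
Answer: I*sqrt(3924212271999877)/2658149 ≈ 23.567*I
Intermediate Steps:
v = -124/39 (v = -248*1/78 = -124/39 ≈ -3.1795)
u = -16
M(k, X) = -16/3 (M(k, X) = (1/3)*(-16) = -16/3)
d = -1/204473 (d = 1/(-204473) = -1/204473 ≈ -4.8906e-6)
Z = -7220/13 (Z = -16/3 - 124/39*173 = -16/3 - 21452/39 = -7220/13 ≈ -555.38)
sqrt(d + Z) = sqrt(-1/204473 - 7220/13) = sqrt(-1476295073/2658149) = I*sqrt(3924212271999877)/2658149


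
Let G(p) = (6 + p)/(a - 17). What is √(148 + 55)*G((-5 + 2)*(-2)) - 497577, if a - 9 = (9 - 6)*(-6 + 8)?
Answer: -497577 - 6*√203 ≈ -4.9766e+5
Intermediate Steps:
a = 15 (a = 9 + (9 - 6)*(-6 + 8) = 9 + 3*2 = 9 + 6 = 15)
G(p) = -3 - p/2 (G(p) = (6 + p)/(15 - 17) = (6 + p)/(-2) = (6 + p)*(-½) = -3 - p/2)
√(148 + 55)*G((-5 + 2)*(-2)) - 497577 = √(148 + 55)*(-3 - (-5 + 2)*(-2)/2) - 497577 = √203*(-3 - (-3)*(-2)/2) - 497577 = √203*(-3 - ½*6) - 497577 = √203*(-3 - 3) - 497577 = √203*(-6) - 497577 = -6*√203 - 497577 = -497577 - 6*√203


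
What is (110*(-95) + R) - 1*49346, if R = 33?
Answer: -59763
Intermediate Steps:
(110*(-95) + R) - 1*49346 = (110*(-95) + 33) - 1*49346 = (-10450 + 33) - 49346 = -10417 - 49346 = -59763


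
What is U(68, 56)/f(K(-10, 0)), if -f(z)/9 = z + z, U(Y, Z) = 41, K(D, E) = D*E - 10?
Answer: 41/180 ≈ 0.22778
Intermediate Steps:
K(D, E) = -10 + D*E
f(z) = -18*z (f(z) = -9*(z + z) = -18*z)
U(68, 56)/f(K(-10, 0)) = 41/((-18*(-10 - 10*0))) = 41/((-18*(-10 + 0))) = 41/((-18*(-10))) = 41/180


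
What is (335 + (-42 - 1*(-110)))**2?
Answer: 162409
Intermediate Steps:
(335 + (-42 - 1*(-110)))**2 = (335 + (-42 + 110))**2 = (335 + 68)**2 = 403**2 = 162409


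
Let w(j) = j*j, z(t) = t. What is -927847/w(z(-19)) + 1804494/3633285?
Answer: -1123493721687/437205295 ≈ -2569.7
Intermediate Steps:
w(j) = j²
-927847/w(z(-19)) + 1804494/3633285 = -927847/((-19)²) + 1804494/3633285 = -927847/361 + 1804494*(1/3633285) = -927847*1/361 + 601498/1211095 = -927847/361 + 601498/1211095 = -1123493721687/437205295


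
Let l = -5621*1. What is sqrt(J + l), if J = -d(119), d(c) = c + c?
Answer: 3*I*sqrt(651) ≈ 76.544*I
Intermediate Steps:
d(c) = 2*c
l = -5621
J = -238 (J = -2*119 = -1*238 = -238)
sqrt(J + l) = sqrt(-238 - 5621) = sqrt(-5859) = 3*I*sqrt(651)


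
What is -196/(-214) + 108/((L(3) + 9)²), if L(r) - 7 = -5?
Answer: 23414/12947 ≈ 1.8084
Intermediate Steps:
L(r) = 2 (L(r) = 7 - 5 = 2)
-196/(-214) + 108/((L(3) + 9)²) = -196/(-214) + 108/((2 + 9)²) = -196*(-1/214) + 108/(11²) = 98/107 + 108/121 = 23414/12947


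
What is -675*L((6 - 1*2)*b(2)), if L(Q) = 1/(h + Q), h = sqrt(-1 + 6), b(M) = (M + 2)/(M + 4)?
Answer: -16200/19 + 6075*sqrt(5)/19 ≈ -137.68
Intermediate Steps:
b(M) = (2 + M)/(4 + M)
h = sqrt(5) ≈ 2.2361
L(Q) = 1/(Q + sqrt(5)) (L(Q) = 1/(sqrt(5) + Q) = 1/(Q + sqrt(5)))
-675*L((6 - 1*2)*b(2)) = -675/((6 - 1*2)*((2 + 2)/(4 + 2)) + sqrt(5)) = -675/((6 - 2)*(4/6) + sqrt(5)) = -675/(4*((1/6)*4) + sqrt(5)) = -675/(4*(2/3) + sqrt(5)) = -675/(8/3 + sqrt(5))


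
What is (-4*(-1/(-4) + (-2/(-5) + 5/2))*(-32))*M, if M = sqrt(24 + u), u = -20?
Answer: 4032/5 ≈ 806.40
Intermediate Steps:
M = 2 (M = sqrt(24 - 20) = sqrt(4) = 2)
(-4*(-1/(-4) + (-2/(-5) + 5/2))*(-32))*M = (-4*(-1/(-4) + (-2/(-5) + 5/2))*(-32))*2 = (-4*(-1*(-1/4) + (-2*(-1/5) + 5*(1/2)))*(-32))*2 = (-4*(1/4 + (2/5 + 5/2))*(-32))*2 = (-4*(1/4 + 29/10)*(-32))*2 = (-4*63/20*(-32))*2 = -63/5*(-32)*2 = (2016/5)*2 = 4032/5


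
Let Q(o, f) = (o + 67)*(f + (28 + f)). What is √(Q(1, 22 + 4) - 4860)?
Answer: 2*√145 ≈ 24.083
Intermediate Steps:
Q(o, f) = (28 + 2*f)*(67 + o) (Q(o, f) = (67 + o)*(28 + 2*f) = (28 + 2*f)*(67 + o))
√(Q(1, 22 + 4) - 4860) = √((1876 + 28*1 + 134*(22 + 4) + 2*(22 + 4)*1) - 4860) = √((1876 + 28 + 134*26 + 2*26*1) - 4860) = √((1876 + 28 + 3484 + 52) - 4860) = √(5440 - 4860) = √580 = 2*√145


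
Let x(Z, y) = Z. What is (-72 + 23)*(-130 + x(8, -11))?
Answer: 5978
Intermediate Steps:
(-72 + 23)*(-130 + x(8, -11)) = (-72 + 23)*(-130 + 8) = -49*(-122) = 5978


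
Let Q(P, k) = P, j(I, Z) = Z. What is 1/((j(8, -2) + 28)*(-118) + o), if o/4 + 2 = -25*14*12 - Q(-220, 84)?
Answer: -1/18996 ≈ -5.2643e-5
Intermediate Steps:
o = -15928 (o = -8 + 4*(-25*14*12 - 1*(-220)) = -8 + 4*(-350*12 + 220) = -8 + 4*(-4200 + 220) = -8 + 4*(-3980) = -8 - 15920 = -15928)
1/((j(8, -2) + 28)*(-118) + o) = 1/((-2 + 28)*(-118) - 15928) = 1/(26*(-118) - 15928) = 1/(-3068 - 15928) = 1/(-18996) = -1/18996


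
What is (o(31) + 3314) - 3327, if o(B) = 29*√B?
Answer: -13 + 29*√31 ≈ 148.47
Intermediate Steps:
(o(31) + 3314) - 3327 = (29*√31 + 3314) - 3327 = (3314 + 29*√31) - 3327 = -13 + 29*√31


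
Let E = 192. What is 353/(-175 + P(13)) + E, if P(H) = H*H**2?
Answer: 388577/2022 ≈ 192.17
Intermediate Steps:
P(H) = H**3
353/(-175 + P(13)) + E = 353/(-175 + 13**3) + 192 = 353/(-175 + 2197) + 192 = 353/2022 + 192 = 388577/2022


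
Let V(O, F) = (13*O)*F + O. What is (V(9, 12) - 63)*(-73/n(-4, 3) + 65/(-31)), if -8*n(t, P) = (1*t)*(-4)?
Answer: 1439775/31 ≈ 46444.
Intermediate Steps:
n(t, P) = t/2 (n(t, P) = -1*t*(-4)/8 = -t*(-4)/8 = -(-1)*t/2 = t/2)
V(O, F) = O + 13*F*O (V(O, F) = 13*F*O + O = O + 13*F*O)
(V(9, 12) - 63)*(-73/n(-4, 3) + 65/(-31)) = (9*(1 + 13*12) - 63)*(-73/((1/2)*(-4)) + 65/(-31)) = (9*(1 + 156) - 63)*(-73/(-2) + 65*(-1/31)) = (9*157 - 63)*(-73*(-1/2) - 65/31) = (1413 - 63)*(73/2 - 65/31) = 1350*(2133/62) = 1439775/31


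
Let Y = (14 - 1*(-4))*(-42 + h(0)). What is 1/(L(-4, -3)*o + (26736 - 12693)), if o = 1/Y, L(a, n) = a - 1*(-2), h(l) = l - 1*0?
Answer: 378/5308255 ≈ 7.1210e-5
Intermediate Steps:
h(l) = l (h(l) = l + 0 = l)
Y = -756 (Y = (14 - 1*(-4))*(-42 + 0) = (14 + 4)*(-42) = 18*(-42) = -756)
L(a, n) = 2 + a (L(a, n) = a + 2 = 2 + a)
o = -1/756 (o = 1/(-756) = -1/756 ≈ -0.0013228)
1/(L(-4, -3)*o + (26736 - 12693)) = 1/((2 - 4)*(-1/756) + (26736 - 12693)) = 1/(-2*(-1/756) + 14043) = 1/(1/378 + 14043) = 1/(5308255/378) = 378/5308255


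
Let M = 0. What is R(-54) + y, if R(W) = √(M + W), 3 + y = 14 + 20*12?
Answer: 251 + 3*I*√6 ≈ 251.0 + 7.3485*I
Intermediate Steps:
y = 251 (y = -3 + (14 + 20*12) = -3 + (14 + 240) = -3 + 254 = 251)
R(W) = √W (R(W) = √(0 + W) = √W)
R(-54) + y = √(-54) + 251 = 3*I*√6 + 251 = 251 + 3*I*√6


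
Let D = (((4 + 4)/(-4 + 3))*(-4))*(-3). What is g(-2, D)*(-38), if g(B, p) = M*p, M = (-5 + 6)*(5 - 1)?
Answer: 14592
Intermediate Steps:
M = 4 (M = 1*4 = 4)
D = -96 (D = ((8/(-1))*(-4))*(-3) = ((8*(-1))*(-4))*(-3) = -8*(-4)*(-3) = 32*(-3) = -96)
g(B, p) = 4*p
g(-2, D)*(-38) = (4*(-96))*(-38) = -384*(-38) = 14592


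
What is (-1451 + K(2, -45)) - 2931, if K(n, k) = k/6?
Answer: -8779/2 ≈ -4389.5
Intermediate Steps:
K(n, k) = k/6
(-1451 + K(2, -45)) - 2931 = (-1451 + (⅙)*(-45)) - 2931 = (-1451 - 15/2) - 2931 = -2917/2 - 2931 = -8779/2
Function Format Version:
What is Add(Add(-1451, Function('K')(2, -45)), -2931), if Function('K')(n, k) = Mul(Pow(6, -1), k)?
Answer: Rational(-8779, 2) ≈ -4389.5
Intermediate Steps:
Function('K')(n, k) = Mul(Rational(1, 6), k)
Add(Add(-1451, Function('K')(2, -45)), -2931) = Add(Add(-1451, Mul(Rational(1, 6), -45)), -2931) = Add(Add(-1451, Rational(-15, 2)), -2931) = Add(Rational(-2917, 2), -2931) = Rational(-8779, 2)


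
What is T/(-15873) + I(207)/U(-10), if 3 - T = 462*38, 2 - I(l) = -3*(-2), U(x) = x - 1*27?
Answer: 6423/5291 ≈ 1.2139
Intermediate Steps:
U(x) = -27 + x (U(x) = x - 27 = -27 + x)
I(l) = -4 (I(l) = 2 - (-3)*(-2) = 2 - 1*6 = 2 - 6 = -4)
T = -17553 (T = 3 - 462*38 = 3 - 1*17556 = 3 - 17556 = -17553)
T/(-15873) + I(207)/U(-10) = -17553/(-15873) - 4/(-27 - 10) = -17553*(-1/15873) - 4/(-37) = 5851/5291 - 4*(-1/37) = 5851/5291 + 4/37 = 6423/5291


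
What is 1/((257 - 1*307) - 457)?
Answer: -1/507 ≈ -0.0019724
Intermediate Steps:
1/((257 - 1*307) - 457) = 1/((257 - 307) - 457) = 1/(-50 - 457) = 1/(-507) = -1/507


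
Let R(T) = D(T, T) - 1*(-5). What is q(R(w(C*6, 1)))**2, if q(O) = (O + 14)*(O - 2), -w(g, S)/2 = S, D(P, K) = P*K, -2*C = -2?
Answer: 25921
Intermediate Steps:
C = 1 (C = -1/2*(-2) = 1)
D(P, K) = K*P
w(g, S) = -2*S
R(T) = 5 + T**2 (R(T) = T*T - 1*(-5) = T**2 + 5 = 5 + T**2)
q(O) = (-2 + O)*(14 + O) (q(O) = (14 + O)*(-2 + O) = (-2 + O)*(14 + O))
q(R(w(C*6, 1)))**2 = (-28 + (5 + (-2*1)**2)**2 + 12*(5 + (-2*1)**2))**2 = (-28 + (5 + (-2)**2)**2 + 12*(5 + (-2)**2))**2 = (-28 + (5 + 4)**2 + 12*(5 + 4))**2 = (-28 + 9**2 + 12*9)**2 = (-28 + 81 + 108)**2 = 161**2 = 25921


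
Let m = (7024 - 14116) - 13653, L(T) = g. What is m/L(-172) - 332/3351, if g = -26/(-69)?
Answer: -4796646787/87126 ≈ -55054.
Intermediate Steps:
g = 26/69 (g = -26*(-1/69) = 26/69 ≈ 0.37681)
L(T) = 26/69
m = -20745 (m = -7092 - 13653 = -20745)
m/L(-172) - 332/3351 = -20745/26/69 - 332/3351 = -20745*69/26 - 332*1/3351 = -1431405/26 - 332/3351 = -4796646787/87126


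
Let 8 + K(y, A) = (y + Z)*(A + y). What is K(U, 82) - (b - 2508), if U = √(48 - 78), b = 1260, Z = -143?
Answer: -10516 - 61*I*√30 ≈ -10516.0 - 334.11*I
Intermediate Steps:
U = I*√30 (U = √(-30) = I*√30 ≈ 5.4772*I)
K(y, A) = -8 + (-143 + y)*(A + y) (K(y, A) = -8 + (y - 143)*(A + y) = -8 + (-143 + y)*(A + y))
K(U, 82) - (b - 2508) = (-8 + (I*√30)² - 143*82 - 143*I*√30 + 82*(I*√30)) - (1260 - 2508) = (-8 - 30 - 11726 - 143*I*√30 + 82*I*√30) - 1*(-1248) = (-11764 - 61*I*√30) + 1248 = -10516 - 61*I*√30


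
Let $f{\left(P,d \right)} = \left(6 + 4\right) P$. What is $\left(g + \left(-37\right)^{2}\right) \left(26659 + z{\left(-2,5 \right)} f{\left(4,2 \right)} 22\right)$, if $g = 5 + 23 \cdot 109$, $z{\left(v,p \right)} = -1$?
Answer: $100048299$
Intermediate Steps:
$f{\left(P,d \right)} = 10 P$
$g = 2512$ ($g = 5 + 2507 = 2512$)
$\left(g + \left(-37\right)^{2}\right) \left(26659 + z{\left(-2,5 \right)} f{\left(4,2 \right)} 22\right) = \left(2512 + \left(-37\right)^{2}\right) \left(26659 + - 10 \cdot 4 \cdot 22\right) = \left(2512 + 1369\right) \left(26659 + \left(-1\right) 40 \cdot 22\right) = 3881 \left(26659 - 880\right) = 3881 \cdot 25779 = 100048299$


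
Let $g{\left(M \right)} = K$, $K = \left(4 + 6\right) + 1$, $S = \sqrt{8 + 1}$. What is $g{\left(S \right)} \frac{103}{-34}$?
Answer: $- \frac{1133}{34} \approx -33.324$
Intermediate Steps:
$S = 3$ ($S = \sqrt{9} = 3$)
$K = 11$ ($K = 10 + 1 = 11$)
$g{\left(M \right)} = 11$
$g{\left(S \right)} \frac{103}{-34} = 11 \frac{103}{-34} = 11 \cdot 103 \left(- \frac{1}{34}\right) = 11 \left(- \frac{103}{34}\right) = - \frac{1133}{34}$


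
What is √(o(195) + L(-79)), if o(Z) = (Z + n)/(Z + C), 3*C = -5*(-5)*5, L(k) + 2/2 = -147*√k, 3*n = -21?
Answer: √(-25915 - 18525675*I*√79)/355 ≈ 25.557 - 25.561*I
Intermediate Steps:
n = -7 (n = (⅓)*(-21) = -7)
L(k) = -1 - 147*√k
C = 125/3 (C = (-5*(-5)*5)/3 = (-(-25)*5)/3 = (-1*(-125))/3 = (⅓)*125 = 125/3 ≈ 41.667)
o(Z) = (-7 + Z)/(125/3 + Z) (o(Z) = (Z - 7)/(Z + 125/3) = (-7 + Z)/(125/3 + Z))
√(o(195) + L(-79)) = √(3*(-7 + 195)/(125 + 3*195) + (-1 - 147*I*√79)) = √(3*188/(125 + 585) + (-1 - 147*I*√79)) = √(3*188/710 + (-1 - 147*I*√79)) = √(3*(1/710)*188 + (-1 - 147*I*√79)) = √(282/355 + (-1 - 147*I*√79)) = √(-73/355 - 147*I*√79)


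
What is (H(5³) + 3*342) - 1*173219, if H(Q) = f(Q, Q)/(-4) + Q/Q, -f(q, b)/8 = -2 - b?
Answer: -172446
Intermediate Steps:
f(q, b) = 16 + 8*b (f(q, b) = -8*(-2 - b) = 16 + 8*b)
H(Q) = -3 - 2*Q (H(Q) = (16 + 8*Q)/(-4) + Q/Q = (16 + 8*Q)*(-¼) + 1 = (-4 - 2*Q) + 1 = -3 - 2*Q)
(H(5³) + 3*342) - 1*173219 = ((-3 - 2*5³) + 3*342) - 1*173219 = ((-3 - 2*125) + 1026) - 173219 = ((-3 - 250) + 1026) - 173219 = (-253 + 1026) - 173219 = 773 - 173219 = -172446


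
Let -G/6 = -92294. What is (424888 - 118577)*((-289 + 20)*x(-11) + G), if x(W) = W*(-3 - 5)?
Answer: 162373010612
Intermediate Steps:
x(W) = -8*W (x(W) = W*(-8) = -8*W)
G = 553764 (G = -6*(-92294) = 553764)
(424888 - 118577)*((-289 + 20)*x(-11) + G) = (424888 - 118577)*((-289 + 20)*(-8*(-11)) + 553764) = 306311*(-269*88 + 553764) = 306311*(-23672 + 553764) = 306311*530092 = 162373010612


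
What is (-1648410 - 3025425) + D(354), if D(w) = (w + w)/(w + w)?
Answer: -4673834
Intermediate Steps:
D(w) = 1 (D(w) = (2*w)/((2*w)) = (2*w)*(1/(2*w)) = 1)
(-1648410 - 3025425) + D(354) = (-1648410 - 3025425) + 1 = -4673835 + 1 = -4673834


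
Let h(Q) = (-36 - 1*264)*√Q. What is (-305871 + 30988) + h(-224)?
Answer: -274883 - 1200*I*√14 ≈ -2.7488e+5 - 4490.0*I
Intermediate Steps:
h(Q) = -300*√Q (h(Q) = (-36 - 264)*√Q = -300*√Q)
(-305871 + 30988) + h(-224) = (-305871 + 30988) - 1200*I*√14 = -274883 - 1200*I*√14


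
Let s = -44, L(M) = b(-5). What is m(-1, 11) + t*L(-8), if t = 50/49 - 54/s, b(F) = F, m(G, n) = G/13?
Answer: -158573/14014 ≈ -11.315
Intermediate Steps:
m(G, n) = G/13 (m(G, n) = G*(1/13) = G/13)
L(M) = -5
t = 2423/1078 (t = 50/49 - 54/(-44) = 50*(1/49) - 54*(-1/44) = 50/49 + 27/22 = 2423/1078 ≈ 2.2477)
m(-1, 11) + t*L(-8) = (1/13)*(-1) + (2423/1078)*(-5) = -1/13 - 12115/1078 = -158573/14014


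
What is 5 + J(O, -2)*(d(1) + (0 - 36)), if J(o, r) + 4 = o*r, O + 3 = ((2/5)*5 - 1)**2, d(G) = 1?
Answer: 5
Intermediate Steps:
O = -2 (O = -3 + ((2/5)*5 - 1)**2 = -3 + (2 - 1)**2 = -3 + 1**2 = -3 + 1 = -2)
J(o, r) = -4 + o*r
5 + J(O, -2)*(d(1) + (0 - 36)) = 5 + (-4 - 2*(-2))*(1 + (0 - 36)) = 5 + (-4 + 4)*(1 - 36) = 5 + 0*(-35) = 5 + 0 = 5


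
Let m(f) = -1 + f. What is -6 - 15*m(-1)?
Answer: 24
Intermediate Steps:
-6 - 15*m(-1) = -6 - 15*(-1 - 1) = -6 - 15*(-2) = -6 + 30 = 24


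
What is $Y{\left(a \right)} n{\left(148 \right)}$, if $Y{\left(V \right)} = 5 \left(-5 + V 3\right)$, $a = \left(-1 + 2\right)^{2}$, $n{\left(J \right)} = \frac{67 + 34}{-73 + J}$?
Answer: $- \frac{202}{15} \approx -13.467$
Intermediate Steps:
$n{\left(J \right)} = \frac{101}{-73 + J}$
$a = 1$ ($a = 1^{2} = 1$)
$Y{\left(V \right)} = -25 + 15 V$ ($Y{\left(V \right)} = 5 \left(-5 + 3 V\right) = -25 + 15 V$)
$Y{\left(a \right)} n{\left(148 \right)} = \left(-25 + 15 \cdot 1\right) \frac{101}{-73 + 148} = \left(-25 + 15\right) \frac{101}{75} = - 10 \cdot 101 \cdot \frac{1}{75} = \left(-10\right) \frac{101}{75} = - \frac{202}{15}$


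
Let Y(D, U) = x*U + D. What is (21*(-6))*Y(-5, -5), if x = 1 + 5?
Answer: 4410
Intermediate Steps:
x = 6
Y(D, U) = D + 6*U (Y(D, U) = 6*U + D = D + 6*U)
(21*(-6))*Y(-5, -5) = (21*(-6))*(-5 + 6*(-5)) = -126*(-5 - 30) = -126*(-35) = 4410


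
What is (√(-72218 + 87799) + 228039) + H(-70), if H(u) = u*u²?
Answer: -114961 + √15581 ≈ -1.1484e+5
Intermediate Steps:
H(u) = u³
(√(-72218 + 87799) + 228039) + H(-70) = (√(-72218 + 87799) + 228039) + (-70)³ = (√15581 + 228039) - 343000 = (228039 + √15581) - 343000 = -114961 + √15581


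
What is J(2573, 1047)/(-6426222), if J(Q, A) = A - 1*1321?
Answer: 137/3213111 ≈ 4.2638e-5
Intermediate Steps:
J(Q, A) = -1321 + A (J(Q, A) = A - 1321 = -1321 + A)
J(2573, 1047)/(-6426222) = (-1321 + 1047)/(-6426222) = -274*(-1/6426222) = 137/3213111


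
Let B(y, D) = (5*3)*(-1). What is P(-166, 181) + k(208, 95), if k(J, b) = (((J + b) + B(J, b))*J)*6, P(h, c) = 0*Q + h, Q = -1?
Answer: 359258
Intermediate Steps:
P(h, c) = h (P(h, c) = 0*(-1) + h = 0 + h = h)
B(y, D) = -15 (B(y, D) = 15*(-1) = -15)
k(J, b) = 6*J*(-15 + J + b) (k(J, b) = (((J + b) - 15)*J)*6 = ((-15 + J + b)*J)*6 = (J*(-15 + J + b))*6 = 6*J*(-15 + J + b))
P(-166, 181) + k(208, 95) = -166 + 6*208*(-15 + 208 + 95) = -166 + 6*208*288 = -166 + 359424 = 359258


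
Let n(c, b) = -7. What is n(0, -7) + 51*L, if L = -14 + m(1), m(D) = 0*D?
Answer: -721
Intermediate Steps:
m(D) = 0
L = -14 (L = -14 + 0 = -14)
n(0, -7) + 51*L = -7 + 51*(-14) = -7 - 714 = -721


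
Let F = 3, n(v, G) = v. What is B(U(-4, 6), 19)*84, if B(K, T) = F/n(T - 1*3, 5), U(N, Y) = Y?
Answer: 63/4 ≈ 15.750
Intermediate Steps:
B(K, T) = 3/(-3 + T) (B(K, T) = 3/(T - 1*3) = 3/(T - 3) = 3/(-3 + T))
B(U(-4, 6), 19)*84 = (3/(-3 + 19))*84 = (3/16)*84 = 63/4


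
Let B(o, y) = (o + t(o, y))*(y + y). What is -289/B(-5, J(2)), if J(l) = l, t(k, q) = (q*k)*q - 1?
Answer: 289/104 ≈ 2.7788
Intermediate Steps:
t(k, q) = -1 + k*q**2 (t(k, q) = (k*q)*q - 1 = k*q**2 - 1 = -1 + k*q**2)
B(o, y) = 2*y*(-1 + o + o*y**2) (B(o, y) = (o + (-1 + o*y**2))*(y + y) = (-1 + o + o*y**2)*(2*y) = 2*y*(-1 + o + o*y**2))
-289/B(-5, J(2)) = -289*1/(4*(-1 - 5 - 5*2**2)) = -289*1/(4*(-1 - 5 - 5*4)) = -289*1/(4*(-1 - 5 - 20)) = -289/(2*2*(-26)) = -289/(-104) = -289*(-1/104) = 289/104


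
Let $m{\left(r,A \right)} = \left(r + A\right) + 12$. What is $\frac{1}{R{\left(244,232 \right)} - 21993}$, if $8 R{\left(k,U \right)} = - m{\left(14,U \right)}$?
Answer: $- \frac{4}{88101} \approx -4.5402 \cdot 10^{-5}$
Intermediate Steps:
$m{\left(r,A \right)} = 12 + A + r$ ($m{\left(r,A \right)} = \left(A + r\right) + 12 = 12 + A + r$)
$R{\left(k,U \right)} = - \frac{13}{4} - \frac{U}{8}$ ($R{\left(k,U \right)} = \frac{\left(-1\right) \left(12 + U + 14\right)}{8} = \frac{\left(-1\right) \left(26 + U\right)}{8} = \frac{-26 - U}{8} = - \frac{13}{4} - \frac{U}{8}$)
$\frac{1}{R{\left(244,232 \right)} - 21993} = \frac{1}{\left(- \frac{13}{4} - 29\right) - 21993} = \frac{1}{- \frac{129}{4} - 21993} = \frac{1}{- \frac{88101}{4}} = - \frac{4}{88101}$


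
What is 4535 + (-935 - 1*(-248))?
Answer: 3848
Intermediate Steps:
4535 + (-935 - 1*(-248)) = 4535 + (-935 + 248) = 4535 - 687 = 3848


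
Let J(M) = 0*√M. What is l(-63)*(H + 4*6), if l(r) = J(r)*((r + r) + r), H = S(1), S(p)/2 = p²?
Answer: 0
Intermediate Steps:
S(p) = 2*p²
H = 2 (H = 2*1² = 2*1 = 2)
J(M) = 0
l(r) = 0 (l(r) = 0*((r + r) + r) = 0*(2*r + r) = 0*(3*r) = 0)
l(-63)*(H + 4*6) = 0*(2 + 4*6) = 0*(2 + 24) = 0*26 = 0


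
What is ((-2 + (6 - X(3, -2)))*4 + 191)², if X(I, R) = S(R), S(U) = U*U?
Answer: 36481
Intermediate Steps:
S(U) = U²
X(I, R) = R²
((-2 + (6 - X(3, -2)))*4 + 191)² = ((-2 + (6 - 1*(-2)²))*4 + 191)² = ((-2 + (6 - 1*4))*4 + 191)² = ((-2 + (6 - 4))*4 + 191)² = ((-2 + 2)*4 + 191)² = (0*4 + 191)² = (0 + 191)² = 191² = 36481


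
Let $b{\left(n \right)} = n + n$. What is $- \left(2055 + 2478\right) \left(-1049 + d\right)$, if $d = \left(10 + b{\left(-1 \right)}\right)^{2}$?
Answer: $4465005$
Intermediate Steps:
$b{\left(n \right)} = 2 n$
$d = 64$ ($d = \left(10 + 2 \left(-1\right)\right)^{2} = \left(10 - 2\right)^{2} = 8^{2} = 64$)
$- \left(2055 + 2478\right) \left(-1049 + d\right) = - \left(2055 + 2478\right) \left(-1049 + 64\right) = - 4533 \left(-985\right) = \left(-1\right) \left(-4465005\right) = 4465005$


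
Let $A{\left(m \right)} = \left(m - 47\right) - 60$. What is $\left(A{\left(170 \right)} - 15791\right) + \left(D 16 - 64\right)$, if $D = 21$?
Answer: $-15456$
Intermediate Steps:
$A{\left(m \right)} = -107 + m$ ($A{\left(m \right)} = \left(-47 + m\right) - 60 = -107 + m$)
$\left(A{\left(170 \right)} - 15791\right) + \left(D 16 - 64\right) = \left(\left(-107 + 170\right) - 15791\right) + \left(21 \cdot 16 - 64\right) = \left(63 - 15791\right) + \left(336 - 64\right) = -15728 + 272 = -15456$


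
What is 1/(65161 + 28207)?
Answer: 1/93368 ≈ 1.0710e-5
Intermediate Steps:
1/(65161 + 28207) = 1/93368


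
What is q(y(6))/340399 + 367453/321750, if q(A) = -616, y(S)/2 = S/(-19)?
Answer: 124882435747/109523378250 ≈ 1.1402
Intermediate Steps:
y(S) = -2*S/19 (y(S) = 2*(S/(-19)) = 2*(S*(-1/19)) = 2*(-S/19) = -2*S/19)
q(y(6))/340399 + 367453/321750 = -616/340399 + 367453/321750 = 124882435747/109523378250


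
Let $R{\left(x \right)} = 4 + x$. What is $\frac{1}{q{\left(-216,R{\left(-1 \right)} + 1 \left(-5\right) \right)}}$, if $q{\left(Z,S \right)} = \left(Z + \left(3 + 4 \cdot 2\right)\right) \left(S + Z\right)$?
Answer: $\frac{1}{44690} \approx 2.2376 \cdot 10^{-5}$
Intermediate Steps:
$q{\left(Z,S \right)} = \left(11 + Z\right) \left(S + Z\right)$ ($q{\left(Z,S \right)} = \left(Z + \left(3 + 8\right)\right) \left(S + Z\right) = \left(Z + 11\right) \left(S + Z\right) = \left(11 + Z\right) \left(S + Z\right)$)
$\frac{1}{q{\left(-216,R{\left(-1 \right)} + 1 \left(-5\right) \right)}} = \frac{1}{\left(-216\right)^{2} + 11 \left(\left(4 - 1\right) + 1 \left(-5\right)\right) + 11 \left(-216\right) + \left(\left(4 - 1\right) + 1 \left(-5\right)\right) \left(-216\right)} = \frac{1}{46656 + 11 \left(3 - 5\right) - 2376 + \left(3 - 5\right) \left(-216\right)} = \frac{1}{46656 + 11 \left(-2\right) - 2376 - -432} = \frac{1}{46656 - 22 - 2376 + 432} = \frac{1}{44690}$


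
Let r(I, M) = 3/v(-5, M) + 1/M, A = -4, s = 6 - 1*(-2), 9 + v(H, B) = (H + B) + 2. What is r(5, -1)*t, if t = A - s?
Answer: 192/13 ≈ 14.769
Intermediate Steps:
v(H, B) = -7 + B + H (v(H, B) = -9 + ((H + B) + 2) = -9 + ((B + H) + 2) = -9 + (2 + B + H) = -7 + B + H)
s = 8 (s = 6 + 2 = 8)
r(I, M) = 1/M + 3/(-12 + M) (r(I, M) = 3/(-7 + M - 5) + 1/M = 3/(-12 + M) + 1/M = 1/M + 3/(-12 + M))
t = -12 (t = -4 - 1*8 = -4 - 8 = -12)
r(5, -1)*t = (4*(-3 - 1)/(-1*(-12 - 1)))*(-12) = (4*(-1)*(-4)/(-13))*(-12) = (4*(-1)*(-1/13)*(-4))*(-12) = -16/13*(-12) = 192/13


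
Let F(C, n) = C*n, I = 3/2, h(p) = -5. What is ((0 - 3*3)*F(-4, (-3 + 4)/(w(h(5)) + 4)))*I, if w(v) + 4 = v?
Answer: -54/5 ≈ -10.800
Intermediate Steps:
w(v) = -4 + v
I = 3/2 (I = 3*(½) = 3/2 ≈ 1.5000)
((0 - 3*3)*F(-4, (-3 + 4)/(w(h(5)) + 4)))*I = ((0 - 3*3)*(-4*(-3 + 4)/((-4 - 5) + 4)))*(3/2) = ((0 - 9)*(-4/(-9 + 4)))*(3/2) = -(-36)*1/(-5)*(3/2) = -(-36)*1*(-⅕)*(3/2) = -(-36)*(-1)/5*(3/2) = -9*⅘*(3/2) = -36/5*3/2 = -54/5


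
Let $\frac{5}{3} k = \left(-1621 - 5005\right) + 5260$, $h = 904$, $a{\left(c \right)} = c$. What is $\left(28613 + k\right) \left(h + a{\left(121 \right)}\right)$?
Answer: $28488235$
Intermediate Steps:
$k = - \frac{4098}{5}$ ($k = \frac{3 \left(\left(-1621 - 5005\right) + 5260\right)}{5} = \frac{3 \left(-6626 + 5260\right)}{5} = \frac{3}{5} \left(-1366\right) = - \frac{4098}{5} \approx -819.6$)
$\left(28613 + k\right) \left(h + a{\left(121 \right)}\right) = \left(28613 - \frac{4098}{5}\right) \left(904 + 121\right) = \frac{138967}{5} \cdot 1025 = 28488235$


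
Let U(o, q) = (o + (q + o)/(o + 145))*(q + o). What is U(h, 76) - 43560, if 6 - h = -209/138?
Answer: -17189807023855/400819068 ≈ -42887.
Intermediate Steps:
h = 1037/138 (h = 6 - (-209)/138 = 6 - 1*(-209/138) = 6 + 209/138 = 1037/138 ≈ 7.5145)
U(o, q) = (o + q)*(o + (o + q)/(145 + o)) (U(o, q) = (o + (o + q)/(145 + o))*(o + q) = (o + q)*(o + (o + q)/(145 + o)))
U(h, 76) - 43560 = ((1037/138)³ + 76² + 146*(1037/138)² + 76*(1037/138)² + 147*(1037/138)*76)/(145 + 1037/138) - 43560 = (1115157653/2628072 + 5776 + 146*(1075369/19044) + 76*(1075369/19044) + 1930894/23)/(21047/138) - 43560 = 138*(1115157653/2628072 + 5776 + 78501937/9522 + 20432011/4761 + 1930894/23)/21047 - 43560 = (138/21047)*(269871578225/2628072) - 43560 = 269871578225/400819068 - 43560 = -17189807023855/400819068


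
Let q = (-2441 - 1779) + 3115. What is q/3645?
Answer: -221/729 ≈ -0.30315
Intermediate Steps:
q = -1105 (q = -4220 + 3115 = -1105)
q/3645 = -1105/3645 = -1105*1/3645 = -221/729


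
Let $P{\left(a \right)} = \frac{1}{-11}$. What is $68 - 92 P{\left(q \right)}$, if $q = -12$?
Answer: $\frac{840}{11} \approx 76.364$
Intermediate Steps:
$P{\left(a \right)} = - \frac{1}{11}$
$68 - 92 P{\left(q \right)} = 68 - - \frac{92}{11} = 68 + \frac{92}{11} = \frac{840}{11}$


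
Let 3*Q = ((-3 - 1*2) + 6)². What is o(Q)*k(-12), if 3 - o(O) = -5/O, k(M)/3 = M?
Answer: -648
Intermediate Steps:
k(M) = 3*M
Q = ⅓ (Q = ((-3 - 1*2) + 6)²/3 = ((-3 - 2) + 6)²/3 = (-5 + 6)²/3 = (⅓)*1² = (⅓)*1 = ⅓ ≈ 0.33333)
o(O) = 3 + 5/O (o(O) = 3 - (-5)/O = 3 + 5/O)
o(Q)*k(-12) = (3 + 5/(⅓))*(3*(-12)) = (3 + 5*3)*(-36) = (3 + 15)*(-36) = 18*(-36) = -648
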